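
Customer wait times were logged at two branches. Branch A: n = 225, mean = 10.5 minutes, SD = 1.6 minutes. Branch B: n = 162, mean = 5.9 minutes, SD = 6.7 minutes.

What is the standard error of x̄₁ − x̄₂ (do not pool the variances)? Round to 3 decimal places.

Per-group SEs: s₁/√n₁ = 1.6/√225 = 0.1067, s₂/√n₂ = 6.7/√162 = 0.5264.
Unpooled SE of the difference: √(0.01138489 + 0.27709696) = 0.5371.

0.537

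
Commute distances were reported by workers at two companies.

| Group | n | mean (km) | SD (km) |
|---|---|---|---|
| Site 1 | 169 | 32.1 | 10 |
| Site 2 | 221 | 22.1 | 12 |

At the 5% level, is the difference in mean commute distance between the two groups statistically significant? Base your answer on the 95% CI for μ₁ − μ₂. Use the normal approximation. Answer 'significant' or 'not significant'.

SE₁ = s₁/√n₁ = 10/√169 = 0.7692; SE₂ = 12/√221 = 0.8072.
Independent samples, unequal variances: SE_diff = √(SE₁² + SE₂²) = √(0.59166864 + 0.65157184) = 1.1150.
z* = 1.960, so margin of error = 1.960 × 1.1150 = 2.1854.
Difference in means = 32.1 − 22.1 = 10.0000.
10.0000 ± 2.1854 → (7.8146, 12.1854).
The interval (7.8146, 12.1854) does not contain 0, so the difference is significant.

significant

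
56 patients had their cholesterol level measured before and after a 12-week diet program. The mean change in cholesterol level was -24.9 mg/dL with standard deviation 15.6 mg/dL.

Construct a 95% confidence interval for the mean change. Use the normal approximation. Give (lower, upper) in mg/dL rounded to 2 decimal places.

This is a matched-pairs design, so SE = s_d/√n = 15.6/√56 = 2.0846.
Margin = 1.960 × 2.0846 = 4.0858; the interval is -24.9 ± 4.0858 = (-28.99, -20.81).

(-28.99, -20.81)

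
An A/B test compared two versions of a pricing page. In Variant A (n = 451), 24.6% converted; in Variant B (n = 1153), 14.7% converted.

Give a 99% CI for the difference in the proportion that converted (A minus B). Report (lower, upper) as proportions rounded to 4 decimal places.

SE₁ = √(p̂₁(1−p̂₁)/n₁) = √(0.2460·0.7540/451) = 0.02028; SE₂ = √(0.1470·0.8530/1153) = 0.01043.
Independent samples: SE of the difference = √(SE₁² + SE₂²) = √(0.0004112784 + 0.0001087849) = 0.02280.
z* for 99% confidence is 2.576, so the margin of error is 2.576 × 0.02280 = 0.05873.
Point estimate p̂₁ − p̂₂ = 0.2460 − 0.1470 = 0.0990.
0.0990 ± 0.05873 → (0.0403, 0.1577).

(0.0403, 0.1577)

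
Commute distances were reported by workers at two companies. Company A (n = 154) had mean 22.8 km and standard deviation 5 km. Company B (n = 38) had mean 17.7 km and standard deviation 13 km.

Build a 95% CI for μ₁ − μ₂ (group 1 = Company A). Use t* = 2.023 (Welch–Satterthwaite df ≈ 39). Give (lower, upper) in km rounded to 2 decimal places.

Standard errors of each mean: 5/√154 = 0.4029 and 13/√38 = 2.1089.
SE(x̄₁ − x̄₂) = √(0.4029² + 2.1089²) = 2.1470 for independent samples with unequal variances.
With t* = 2.023, the margin is 2.023 × 2.1470 = 4.3434.
x̄₁ − x̄₂ = 22.8 − 17.7 = 5.1000; the interval is 5.1000 ± 4.3434 = (0.76, 9.44).

(0.76, 9.44)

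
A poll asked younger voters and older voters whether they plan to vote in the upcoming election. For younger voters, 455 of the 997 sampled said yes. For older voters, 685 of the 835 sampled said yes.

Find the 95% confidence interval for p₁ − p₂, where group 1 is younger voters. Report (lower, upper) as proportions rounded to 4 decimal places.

p̂₁ = 455/997 = 0.4564 and p̂₂ = 685/835 = 0.8204.
SE₁ = √(p̂₁(1−p̂₁)/n₁) = √(0.4564·0.5436/997) = 0.01577; SE₂ = √(0.8204·0.1796/835) = 0.01328.
Independent samples: SE of the difference = √(SE₁² + SE₂²) = √(0.0002486929 + 0.0001763584) = 0.02062.
z* for 95% confidence is 1.960, so the margin of error is 1.960 × 0.02062 = 0.04042.
Point estimate p̂₁ − p̂₂ = 0.4564 − 0.8204 = -0.3640.
-0.3640 ± 0.04042 → (-0.4044, -0.3236).

(-0.4044, -0.3236)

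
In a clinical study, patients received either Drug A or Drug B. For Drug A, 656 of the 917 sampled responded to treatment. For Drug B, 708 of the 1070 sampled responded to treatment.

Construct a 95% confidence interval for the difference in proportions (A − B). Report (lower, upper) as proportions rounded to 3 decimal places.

(0.013, 0.094)

Sample proportions: 656/917 = 0.7154, 708/1070 = 0.6617.
Each SE is √(p̂(1−p̂)/n): √(0.7154·0.2846/917) = 0.01490 and √(0.6617·0.3383/1070) = 0.01446.
SE(p̂₁ − p̂₂) = √(SE₁² + SE₂²) = √(0.00022201 + 0.0002090916) = 0.02076, since the two samples are independent.
At 95% confidence z* = 1.960; margin = 1.960 × 0.02076 = 0.04069.
The difference is 0.7154 − 0.6617 = 0.0537, so the interval is 0.0537 ± 0.04069 = (0.013, 0.094).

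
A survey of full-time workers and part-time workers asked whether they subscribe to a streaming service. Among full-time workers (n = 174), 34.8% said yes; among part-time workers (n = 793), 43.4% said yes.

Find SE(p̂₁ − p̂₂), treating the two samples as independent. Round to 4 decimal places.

SE₁ = √(p̂₁(1−p̂₁)/n₁) = √(0.3480·0.6520/174) = 0.03611; SE₂ = √(0.4340·0.5660/793) = 0.01760.
Independent samples: SE of the difference = √(SE₁² + SE₂²) = √(0.0013039321 + 0.00030976) = 0.04017.

0.0402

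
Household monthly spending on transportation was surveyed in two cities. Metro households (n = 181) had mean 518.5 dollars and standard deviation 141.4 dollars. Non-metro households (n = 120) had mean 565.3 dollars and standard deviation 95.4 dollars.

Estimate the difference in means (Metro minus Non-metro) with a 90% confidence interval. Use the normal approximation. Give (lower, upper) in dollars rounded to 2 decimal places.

(-69.25, -24.35)

Standard errors of each mean: 141.4/√181 = 10.5102 and 95.4/√120 = 8.7088.
SE(x̄₁ − x̄₂) = √(10.5102² + 8.7088²) = 13.6495 for independent samples with unequal variances.
With z* = 1.645, the margin is 1.645 × 13.6495 = 22.4534.
x̄₁ − x̄₂ = 518.5 − 565.3 = -46.8000; the interval is -46.8000 ± 22.4534 = (-69.25, -24.35).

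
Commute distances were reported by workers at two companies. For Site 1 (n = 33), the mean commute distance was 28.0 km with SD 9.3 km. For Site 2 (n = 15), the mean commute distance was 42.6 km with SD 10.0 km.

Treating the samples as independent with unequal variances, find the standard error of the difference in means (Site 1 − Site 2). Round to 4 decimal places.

3.0476

Standard errors of each mean: 9.3/√33 = 1.6189 and 10.0/√15 = 2.5820.
SE(x̄₁ − x̄₂) = √(1.6189² + 2.5820²) = 3.0476 for independent samples with unequal variances.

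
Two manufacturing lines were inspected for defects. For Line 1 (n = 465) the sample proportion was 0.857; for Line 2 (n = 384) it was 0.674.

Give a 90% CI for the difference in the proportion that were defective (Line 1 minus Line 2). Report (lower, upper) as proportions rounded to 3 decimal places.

(0.135, 0.231)

SE₁ = √(p̂₁(1−p̂₁)/n₁) = √(0.8570·0.1430/465) = 0.01623; SE₂ = √(0.6740·0.3260/384) = 0.02392.
Independent samples: SE of the difference = √(SE₁² + SE₂²) = √(0.0002634129 + 0.0005721664) = 0.02891.
z* for 90% confidence is 1.645, so the margin of error is 1.645 × 0.02891 = 0.04756.
Point estimate p̂₁ − p̂₂ = 0.8570 − 0.6740 = 0.1830.
0.1830 ± 0.04756 → (0.135, 0.231).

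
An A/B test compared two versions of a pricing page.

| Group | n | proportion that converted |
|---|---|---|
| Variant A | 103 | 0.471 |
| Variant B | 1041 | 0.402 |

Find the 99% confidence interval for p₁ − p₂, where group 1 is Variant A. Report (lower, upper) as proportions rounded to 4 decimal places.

The two standard errors are √(0.4710×0.5290/103) = 0.04918 and √(0.4020×0.5980/1041) = 0.01520.
Because the samples are independent, SE_diff = √(0.04918² + 0.01520²) = 0.05148.
Using z* = 2.576 for 99%, ME = 2.576 × 0.05148 = 0.13261.
p̂₁ − p̂₂ = 0.0690; interval 0.0690 ± 0.13261 gives (-0.0636, 0.2016).

(-0.0636, 0.2016)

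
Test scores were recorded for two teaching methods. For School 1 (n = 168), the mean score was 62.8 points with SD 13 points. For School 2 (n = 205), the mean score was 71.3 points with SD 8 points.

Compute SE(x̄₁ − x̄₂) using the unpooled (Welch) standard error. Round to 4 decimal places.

SE₁ = s₁/√n₁ = 13/√168 = 1.0030; SE₂ = 8/√205 = 0.5587.
Independent samples, unequal variances: SE_diff = √(SE₁² + SE₂²) = √(1.006009 + 0.31214569) = 1.1481.

1.1481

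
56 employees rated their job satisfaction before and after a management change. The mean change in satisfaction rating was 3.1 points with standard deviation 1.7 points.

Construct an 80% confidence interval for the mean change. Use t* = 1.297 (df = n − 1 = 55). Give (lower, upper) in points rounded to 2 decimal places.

(2.81, 3.39)

This is a matched-pairs design, so SE = s_d/√n = 1.7/√56 = 0.2272.
Margin = 1.297 × 0.2272 = 0.2947; the interval is 3.1 ± 0.2947 = (2.81, 3.39).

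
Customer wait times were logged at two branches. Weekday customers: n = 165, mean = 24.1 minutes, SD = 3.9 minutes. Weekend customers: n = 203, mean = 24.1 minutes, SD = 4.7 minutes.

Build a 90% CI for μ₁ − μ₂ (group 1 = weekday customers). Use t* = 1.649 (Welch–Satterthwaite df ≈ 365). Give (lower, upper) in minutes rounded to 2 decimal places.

(-0.74, 0.74)

Per-group SEs: s₁/√n₁ = 3.9/√165 = 0.3036, s₂/√n₂ = 4.7/√203 = 0.3299.
Unpooled SE of the difference: √(0.09217296 + 0.10883401) = 0.4483.
Margin of error = t* · SE = 1.649 × 0.4483 = 0.7392.
x̄₁ − x̄₂ = 24.1 − 24.1 = 0.0000.
CI: 0.0000 ± 0.7392 = (-0.74, 0.74).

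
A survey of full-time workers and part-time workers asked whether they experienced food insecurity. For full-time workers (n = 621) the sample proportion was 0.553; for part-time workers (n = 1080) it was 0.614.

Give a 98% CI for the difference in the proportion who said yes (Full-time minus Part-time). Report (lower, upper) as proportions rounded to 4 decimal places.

SE₁ = √(p̂₁(1−p̂₁)/n₁) = √(0.5530·0.4470/621) = 0.01995; SE₂ = √(0.6140·0.3860/1080) = 0.01481.
Independent samples: SE of the difference = √(SE₁² + SE₂²) = √(0.0003980025 + 0.0002193361) = 0.02485.
z* for 98% confidence is 2.326, so the margin of error is 2.326 × 0.02485 = 0.05780.
Point estimate p̂₁ − p̂₂ = 0.5530 − 0.6140 = -0.0610.
-0.0610 ± 0.05780 → (-0.1188, -0.0032).

(-0.1188, -0.0032)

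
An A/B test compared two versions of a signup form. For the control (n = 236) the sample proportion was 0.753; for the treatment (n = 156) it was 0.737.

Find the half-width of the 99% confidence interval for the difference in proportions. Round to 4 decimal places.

0.1161

SE₁ = √(p̂₁(1−p̂₁)/n₁) = √(0.7530·0.2470/236) = 0.02807; SE₂ = √(0.7370·0.2630/156) = 0.03525.
Independent samples: SE of the difference = √(SE₁² + SE₂²) = √(0.0007879249 + 0.0012425625) = 0.04506.
z* for 99% confidence is 2.576, so the margin of error is 2.576 × 0.04506 = 0.11607.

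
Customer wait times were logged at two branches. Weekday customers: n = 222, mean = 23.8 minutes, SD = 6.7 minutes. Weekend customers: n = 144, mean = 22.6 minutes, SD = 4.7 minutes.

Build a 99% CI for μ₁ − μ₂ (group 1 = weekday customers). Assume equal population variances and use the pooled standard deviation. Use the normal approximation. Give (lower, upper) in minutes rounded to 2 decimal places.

s_p = √[((n₁−1)s₁² + (n₂−1)s₂²)/(n₁+n₂−2)] = √[(221·6.7² + 143·4.7²)/364] = 5.9944.
SE = 5.9944·√(1/222 + 1/144) = 0.6414.
With z* = 2.576, margin = 2.576 × 0.6414 = 1.6522.
x̄₁ − x̄₂ = 23.8 − 22.6 = 1.2000; interval 1.2000 ± 1.6522 = (-0.45, 2.85).

(-0.45, 2.85)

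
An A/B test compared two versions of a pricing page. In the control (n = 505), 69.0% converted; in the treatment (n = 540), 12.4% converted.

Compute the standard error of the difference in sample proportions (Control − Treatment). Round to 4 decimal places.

0.0250

SE₁ = √(p̂₁(1−p̂₁)/n₁) = √(0.6900·0.3100/505) = 0.02058; SE₂ = √(0.1240·0.8760/540) = 0.01418.
Independent samples: SE of the difference = √(SE₁² + SE₂²) = √(0.0004235364 + 0.0002010724) = 0.02499.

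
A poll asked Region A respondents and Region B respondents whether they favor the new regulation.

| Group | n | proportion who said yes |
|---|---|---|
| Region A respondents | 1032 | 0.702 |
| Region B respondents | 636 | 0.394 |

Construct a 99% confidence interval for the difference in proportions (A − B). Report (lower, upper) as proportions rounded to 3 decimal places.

(0.246, 0.370)

The two standard errors are √(0.7020×0.2980/1032) = 0.01424 and √(0.3940×0.6060/636) = 0.01938.
Because the samples are independent, SE_diff = √(0.01424² + 0.01938²) = 0.02405.
Using z* = 2.576 for 99%, ME = 2.576 × 0.02405 = 0.06195.
p̂₁ − p̂₂ = 0.3080; interval 0.3080 ± 0.06195 gives (0.246, 0.370).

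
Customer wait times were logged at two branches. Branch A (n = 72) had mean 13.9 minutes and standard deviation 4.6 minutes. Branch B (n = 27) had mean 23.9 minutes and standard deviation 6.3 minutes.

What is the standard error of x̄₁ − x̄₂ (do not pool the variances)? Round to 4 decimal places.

1.3281

Standard errors of each mean: 4.6/√72 = 0.5421 and 6.3/√27 = 1.2124.
SE(x̄₁ − x̄₂) = √(0.5421² + 1.2124²) = 1.3281 for independent samples with unequal variances.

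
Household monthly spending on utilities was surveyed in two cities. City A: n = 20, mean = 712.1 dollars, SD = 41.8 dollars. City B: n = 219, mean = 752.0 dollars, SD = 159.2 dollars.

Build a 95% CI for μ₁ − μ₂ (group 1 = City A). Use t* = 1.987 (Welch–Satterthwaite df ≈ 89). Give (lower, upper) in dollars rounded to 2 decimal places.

(-68.22, -11.58)

Standard errors of each mean: 41.8/√20 = 9.3468 and 159.2/√219 = 10.7577.
SE(x̄₁ − x̄₂) = √(9.3468² + 10.7577²) = 14.2510 for independent samples with unequal variances.
With t* = 1.987, the margin is 1.987 × 14.2510 = 28.3167.
x̄₁ − x̄₂ = 712.1 − 752.0 = -39.9000; the interval is -39.9000 ± 28.3167 = (-68.22, -11.58).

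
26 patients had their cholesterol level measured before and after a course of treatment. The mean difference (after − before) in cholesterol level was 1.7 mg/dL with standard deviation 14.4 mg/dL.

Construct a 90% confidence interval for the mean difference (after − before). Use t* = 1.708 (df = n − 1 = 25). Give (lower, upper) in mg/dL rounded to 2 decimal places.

Paired design: SE = s_d/√n = 14.4/√26 = 2.8241.
t* = 1.708; margin of error = 1.708 × 2.8241 = 4.8236.
1.7 ± 4.8236 → (-3.12, 6.52).

(-3.12, 6.52)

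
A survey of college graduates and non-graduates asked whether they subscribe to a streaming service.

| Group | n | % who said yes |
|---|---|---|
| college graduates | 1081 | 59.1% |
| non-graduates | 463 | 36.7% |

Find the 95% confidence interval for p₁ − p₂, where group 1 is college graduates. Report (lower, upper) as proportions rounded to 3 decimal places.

Each SE is √(p̂(1−p̂)/n): √(0.5910·0.4090/1081) = 0.01495 and √(0.3670·0.6330/463) = 0.02240.
SE(p̂₁ − p̂₂) = √(SE₁² + SE₂²) = √(0.0002235025 + 0.00050176) = 0.02693, since the two samples are independent.
At 95% confidence z* = 1.960; margin = 1.960 × 0.02693 = 0.05278.
The difference is 0.5910 − 0.3670 = 0.2240, so the interval is 0.2240 ± 0.05278 = (0.171, 0.277).

(0.171, 0.277)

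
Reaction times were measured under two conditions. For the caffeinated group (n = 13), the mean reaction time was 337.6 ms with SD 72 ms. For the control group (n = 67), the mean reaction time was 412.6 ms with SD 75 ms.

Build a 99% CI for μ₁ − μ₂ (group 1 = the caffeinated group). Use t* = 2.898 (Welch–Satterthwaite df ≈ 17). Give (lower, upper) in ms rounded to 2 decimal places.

(-138.67, -11.33)

Per-group SEs: s₁/√n₁ = 72/√13 = 19.9692, s₂/√n₂ = 75/√67 = 9.1627.
Unpooled SE of the difference: √(398.76894864 + 83.95507129) = 21.9710.
Margin of error = t* · SE = 2.898 × 21.9710 = 63.6720.
x̄₁ − x̄₂ = 337.6 − 412.6 = -75.0000.
CI: -75.0000 ± 63.6720 = (-138.67, -11.33).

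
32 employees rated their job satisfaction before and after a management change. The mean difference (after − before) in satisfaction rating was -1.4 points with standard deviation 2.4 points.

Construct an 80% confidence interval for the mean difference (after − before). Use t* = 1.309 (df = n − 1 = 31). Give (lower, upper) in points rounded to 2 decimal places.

(-1.96, -0.84)

This is a matched-pairs design, so SE = s_d/√n = 2.4/√32 = 0.4243.
Margin = 1.309 × 0.4243 = 0.5554; the interval is -1.4 ± 0.5554 = (-1.96, -0.84).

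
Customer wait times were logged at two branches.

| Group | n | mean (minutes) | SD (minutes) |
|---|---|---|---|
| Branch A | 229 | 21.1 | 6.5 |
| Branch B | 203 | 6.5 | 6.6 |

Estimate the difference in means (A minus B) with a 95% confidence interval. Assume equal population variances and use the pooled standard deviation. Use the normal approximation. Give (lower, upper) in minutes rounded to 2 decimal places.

(13.36, 15.84)

s_p = √[((n₁−1)s₁² + (n₂−1)s₂²)/(n₁+n₂−2)] = √[(228·6.5² + 202·6.6²)/430] = 6.5472.
SE = 6.5472·√(1/229 + 1/203) = 0.6311.
With z* = 1.960, margin = 1.960 × 0.6311 = 1.2370.
x̄₁ − x̄₂ = 21.1 − 6.5 = 14.6000; interval 14.6000 ± 1.2370 = (13.36, 15.84).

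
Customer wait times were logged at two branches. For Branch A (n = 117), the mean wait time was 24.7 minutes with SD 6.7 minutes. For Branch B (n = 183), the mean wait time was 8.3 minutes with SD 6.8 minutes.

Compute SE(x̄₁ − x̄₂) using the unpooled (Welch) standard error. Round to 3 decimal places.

Per-group SEs: s₁/√n₁ = 6.7/√117 = 0.6194, s₂/√n₂ = 6.8/√183 = 0.5027.
Unpooled SE of the difference: √(0.38365636 + 0.25270729) = 0.7977.

0.798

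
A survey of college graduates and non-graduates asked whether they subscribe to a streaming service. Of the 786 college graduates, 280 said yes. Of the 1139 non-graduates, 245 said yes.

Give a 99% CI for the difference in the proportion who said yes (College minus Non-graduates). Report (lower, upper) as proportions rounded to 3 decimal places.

First, p̂₁ = 280/786 = 0.3562; p̂₂ = 245/1139 = 0.2151.
The two standard errors are √(0.3562×0.6438/786) = 0.01708 and √(0.2151×0.7849/1139) = 0.01217.
Because the samples are independent, SE_diff = √(0.01708² + 0.01217²) = 0.02097.
Using z* = 2.576 for 99%, ME = 2.576 × 0.02097 = 0.05402.
p̂₁ − p̂₂ = 0.1411; interval 0.1411 ± 0.05402 gives (0.087, 0.195).

(0.087, 0.195)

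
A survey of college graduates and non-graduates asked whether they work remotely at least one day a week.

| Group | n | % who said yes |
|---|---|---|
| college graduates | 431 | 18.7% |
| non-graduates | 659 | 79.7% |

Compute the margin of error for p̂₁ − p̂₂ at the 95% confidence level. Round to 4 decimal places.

Each SE is √(p̂(1−p̂)/n): √(0.1870·0.8130/431) = 0.01878 and √(0.7970·0.2030/659) = 0.01567.
SE(p̂₁ − p̂₂) = √(SE₁² + SE₂²) = √(0.0003526884 + 0.0002455489) = 0.02446, since the two samples are independent.
At 95% confidence z* = 1.960; margin = 1.960 × 0.02446 = 0.04794.

0.0479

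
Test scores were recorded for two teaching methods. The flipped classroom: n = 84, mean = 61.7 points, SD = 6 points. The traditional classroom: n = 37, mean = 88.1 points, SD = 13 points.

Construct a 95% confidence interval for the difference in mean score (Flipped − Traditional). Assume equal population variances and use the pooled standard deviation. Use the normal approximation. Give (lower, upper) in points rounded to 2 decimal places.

Pooled variance s_p² = [83·6² + 36·13²] / (84+37−2) = 76.2353, so s_p = 8.7313.
SE_diff = s_p·√(1/n₁ + 1/n₂) = 8.7313·√(1/84 + 1/37) = 1.7228.
z* = 1.960; margin = 1.960 × 1.7228 = 3.3767.
Difference = 61.7 − 88.1 = -26.4000.
-26.4000 ± 3.3767 → (-29.78, -23.02).

(-29.78, -23.02)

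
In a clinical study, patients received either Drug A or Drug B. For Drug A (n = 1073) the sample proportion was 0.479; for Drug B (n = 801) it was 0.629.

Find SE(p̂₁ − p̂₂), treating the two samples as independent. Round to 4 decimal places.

0.0229

The two standard errors are √(0.4790×0.5210/1073) = 0.01525 and √(0.6290×0.3710/801) = 0.01707.
Because the samples are independent, SE_diff = √(0.01525² + 0.01707²) = 0.02289.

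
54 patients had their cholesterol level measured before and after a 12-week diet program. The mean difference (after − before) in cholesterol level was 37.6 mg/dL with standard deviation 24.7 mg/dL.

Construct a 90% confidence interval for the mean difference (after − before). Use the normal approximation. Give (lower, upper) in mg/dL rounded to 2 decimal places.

Paired design: SE = s_d/√n = 24.7/√54 = 3.3612.
z* = 1.645; margin of error = 1.645 × 3.3612 = 5.5292.
37.6 ± 5.5292 → (32.07, 43.13).

(32.07, 43.13)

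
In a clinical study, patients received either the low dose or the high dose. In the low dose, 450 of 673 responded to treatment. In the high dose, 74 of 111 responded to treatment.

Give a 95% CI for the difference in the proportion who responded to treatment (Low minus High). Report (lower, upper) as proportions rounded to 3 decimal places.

(-0.093, 0.097)

p̂₁ = 450/673 = 0.6686 and p̂₂ = 74/111 = 0.6667.
SE₁ = √(p̂₁(1−p̂₁)/n₁) = √(0.6686·0.3314/673) = 0.01814; SE₂ = √(0.6667·0.3333/111) = 0.04474.
Independent samples: SE of the difference = √(SE₁² + SE₂²) = √(0.0003290596 + 0.0020016676) = 0.04828.
z* for 95% confidence is 1.960, so the margin of error is 1.960 × 0.04828 = 0.09463.
Point estimate p̂₁ − p̂₂ = 0.6686 − 0.6667 = 0.0019.
0.0019 ± 0.09463 → (-0.093, 0.097).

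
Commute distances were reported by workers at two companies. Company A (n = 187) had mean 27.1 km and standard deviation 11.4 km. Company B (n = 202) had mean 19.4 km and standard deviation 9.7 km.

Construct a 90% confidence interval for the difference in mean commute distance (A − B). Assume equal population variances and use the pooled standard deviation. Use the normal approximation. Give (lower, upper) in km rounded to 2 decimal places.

Pooled variance s_p² = [186·11.4² + 201·9.7²] / (187+202−2) = 111.3298, so s_p = 10.5513.
SE_diff = s_p·√(1/n₁ + 1/n₂) = 10.5513·√(1/187 + 1/202) = 1.0707.
z* = 1.645; margin = 1.645 × 1.0707 = 1.7613.
Difference = 27.1 − 19.4 = 7.7000.
7.7000 ± 1.7613 → (5.94, 9.46).

(5.94, 9.46)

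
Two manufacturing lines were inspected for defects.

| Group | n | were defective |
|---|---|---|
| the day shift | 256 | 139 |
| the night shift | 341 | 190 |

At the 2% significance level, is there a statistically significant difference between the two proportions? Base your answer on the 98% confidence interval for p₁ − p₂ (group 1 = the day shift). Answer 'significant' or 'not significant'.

not significant

First, p̂₁ = 139/256 = 0.5430; p̂₂ = 190/341 = 0.5572.
The two standard errors are √(0.5430×0.4570/256) = 0.03113 and √(0.5572×0.4428/341) = 0.02690.
Because the samples are independent, SE_diff = √(0.03113² + 0.02690²) = 0.04114.
Using z* = 2.326 for 98%, ME = 2.326 × 0.04114 = 0.09569.
p̂₁ − p̂₂ = -0.0142; interval -0.0142 ± 0.09569 gives (-0.10989, 0.08149).
The interval (-0.10989, 0.08149) contains 0, so the difference is not significant.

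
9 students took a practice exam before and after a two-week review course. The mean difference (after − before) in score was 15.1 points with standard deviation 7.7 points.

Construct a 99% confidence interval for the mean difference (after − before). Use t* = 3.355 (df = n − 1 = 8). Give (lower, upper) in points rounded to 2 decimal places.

This is a matched-pairs design, so SE = s_d/√n = 7.7/√9 = 2.5667.
Margin = 3.355 × 2.5667 = 8.6113; the interval is 15.1 ± 8.6113 = (6.49, 23.71).

(6.49, 23.71)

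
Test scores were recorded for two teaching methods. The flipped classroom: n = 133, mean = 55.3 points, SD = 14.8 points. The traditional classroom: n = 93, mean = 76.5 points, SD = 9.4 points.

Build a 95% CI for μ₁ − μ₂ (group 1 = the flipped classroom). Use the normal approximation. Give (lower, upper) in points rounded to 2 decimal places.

Per-group SEs: s₁/√n₁ = 14.8/√133 = 1.2833, s₂/√n₂ = 9.4/√93 = 0.9747.
Unpooled SE of the difference: √(1.64685889 + 0.95004009) = 1.6115.
Margin of error = z* · SE = 1.960 × 1.6115 = 3.1585.
x̄₁ − x̄₂ = 55.3 − 76.5 = -21.2000.
CI: -21.2000 ± 3.1585 = (-24.36, -18.04).

(-24.36, -18.04)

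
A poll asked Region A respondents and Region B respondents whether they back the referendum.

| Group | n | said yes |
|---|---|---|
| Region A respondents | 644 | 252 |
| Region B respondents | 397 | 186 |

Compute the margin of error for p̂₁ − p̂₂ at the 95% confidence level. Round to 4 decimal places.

Sample proportions: 252/644 = 0.3913, 186/397 = 0.4685.
Each SE is √(p̂(1−p̂)/n): √(0.3913·0.6087/644) = 0.01923 and √(0.4685·0.5315/397) = 0.02504.
SE(p̂₁ − p̂₂) = √(SE₁² + SE₂²) = √(0.0003697929 + 0.0006270016) = 0.03157, since the two samples are independent.
At 95% confidence z* = 1.960; margin = 1.960 × 0.03157 = 0.06188.

0.0619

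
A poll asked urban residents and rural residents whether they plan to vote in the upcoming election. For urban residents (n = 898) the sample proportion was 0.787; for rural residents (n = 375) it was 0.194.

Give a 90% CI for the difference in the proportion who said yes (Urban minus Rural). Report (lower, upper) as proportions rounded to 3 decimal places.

(0.553, 0.633)

SE₁ = √(p̂₁(1−p̂₁)/n₁) = √(0.7870·0.2130/898) = 0.01366; SE₂ = √(0.1940·0.8060/375) = 0.02042.
Independent samples: SE of the difference = √(SE₁² + SE₂²) = √(0.0001865956 + 0.0004169764) = 0.02457.
z* for 90% confidence is 1.645, so the margin of error is 1.645 × 0.02457 = 0.04042.
Point estimate p̂₁ − p̂₂ = 0.7870 − 0.1940 = 0.5930.
0.5930 ± 0.04042 → (0.553, 0.633).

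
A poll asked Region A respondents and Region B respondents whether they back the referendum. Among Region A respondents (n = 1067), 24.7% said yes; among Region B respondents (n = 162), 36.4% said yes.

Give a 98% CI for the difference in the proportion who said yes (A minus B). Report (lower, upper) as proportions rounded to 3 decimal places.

(-0.210, -0.024)

Each SE is √(p̂(1−p̂)/n): √(0.2470·0.7530/1067) = 0.01320 and √(0.3640·0.6360/162) = 0.03780.
SE(p̂₁ − p̂₂) = √(SE₁² + SE₂²) = √(0.00017424 + 0.00142884) = 0.04004, since the two samples are independent.
At 98% confidence z* = 2.326; margin = 2.326 × 0.04004 = 0.09313.
The difference is 0.2470 − 0.3640 = -0.1170, so the interval is -0.1170 ± 0.09313 = (-0.210, -0.024).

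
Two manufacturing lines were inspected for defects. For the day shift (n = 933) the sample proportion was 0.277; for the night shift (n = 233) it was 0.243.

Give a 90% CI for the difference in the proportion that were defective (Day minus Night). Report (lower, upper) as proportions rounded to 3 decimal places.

(-0.018, 0.086)

Each SE is √(p̂(1−p̂)/n): √(0.2770·0.7230/933) = 0.01465 and √(0.2430·0.7570/233) = 0.02810.
SE(p̂₁ − p̂₂) = √(SE₁² + SE₂²) = √(0.0002146225 + 0.00078961) = 0.03169, since the two samples are independent.
At 90% confidence z* = 1.645; margin = 1.645 × 0.03169 = 0.05213.
The difference is 0.2770 − 0.2430 = 0.0340, so the interval is 0.0340 ± 0.05213 = (-0.018, 0.086).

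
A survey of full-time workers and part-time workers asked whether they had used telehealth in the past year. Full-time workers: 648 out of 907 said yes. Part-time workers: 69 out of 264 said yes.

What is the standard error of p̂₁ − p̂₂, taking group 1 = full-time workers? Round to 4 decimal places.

0.0309

First, p̂₁ = 648/907 = 0.7144; p̂₂ = 69/264 = 0.2614.
The two standard errors are √(0.7144×0.2856/907) = 0.01500 and √(0.2614×0.7386/264) = 0.02704.
Because the samples are independent, SE_diff = √(0.01500² + 0.02704²) = 0.03092.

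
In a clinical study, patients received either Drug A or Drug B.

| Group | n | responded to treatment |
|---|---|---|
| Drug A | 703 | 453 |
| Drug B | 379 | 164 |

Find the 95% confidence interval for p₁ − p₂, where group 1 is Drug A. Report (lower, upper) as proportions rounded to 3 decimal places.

p̂₁ = 453/703 = 0.6444 and p̂₂ = 164/379 = 0.4327.
SE₁ = √(p̂₁(1−p̂₁)/n₁) = √(0.6444·0.3556/703) = 0.01805; SE₂ = √(0.4327·0.5673/379) = 0.02545.
Independent samples: SE of the difference = √(SE₁² + SE₂²) = √(0.0003258025 + 0.0006477025) = 0.03120.
z* for 95% confidence is 1.960, so the margin of error is 1.960 × 0.03120 = 0.06115.
Point estimate p̂₁ − p̂₂ = 0.6444 − 0.4327 = 0.2117.
0.2117 ± 0.06115 → (0.151, 0.273).

(0.151, 0.273)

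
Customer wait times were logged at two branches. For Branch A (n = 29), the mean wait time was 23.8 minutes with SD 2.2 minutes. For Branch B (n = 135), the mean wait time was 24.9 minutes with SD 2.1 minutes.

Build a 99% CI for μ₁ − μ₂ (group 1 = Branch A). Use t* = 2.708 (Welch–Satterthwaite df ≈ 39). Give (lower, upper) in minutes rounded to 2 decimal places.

SE₁ = s₁/√n₁ = 2.2/√29 = 0.4085; SE₂ = 2.1/√135 = 0.1807.
Independent samples, unequal variances: SE_diff = √(SE₁² + SE₂²) = √(0.16687225 + 0.03265249) = 0.4467.
t* = 2.708, so margin of error = 2.708 × 0.4467 = 1.2097.
Difference in means = 23.8 − 24.9 = -1.1000.
-1.1000 ± 1.2097 → (-2.31, 0.11).

(-2.31, 0.11)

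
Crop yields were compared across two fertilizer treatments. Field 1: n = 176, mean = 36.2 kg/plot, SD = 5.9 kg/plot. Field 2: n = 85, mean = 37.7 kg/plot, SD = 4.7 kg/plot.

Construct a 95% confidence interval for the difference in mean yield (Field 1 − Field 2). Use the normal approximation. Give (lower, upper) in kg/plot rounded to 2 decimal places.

Per-group SEs: s₁/√n₁ = 5.9/√176 = 0.4447, s₂/√n₂ = 4.7/√85 = 0.5098.
Unpooled SE of the difference: √(0.19775809 + 0.25989604) = 0.6765.
Margin of error = z* · SE = 1.960 × 0.6765 = 1.3259.
x̄₁ − x̄₂ = 36.2 − 37.7 = -1.5000.
CI: -1.5000 ± 1.3259 = (-2.83, -0.17).

(-2.83, -0.17)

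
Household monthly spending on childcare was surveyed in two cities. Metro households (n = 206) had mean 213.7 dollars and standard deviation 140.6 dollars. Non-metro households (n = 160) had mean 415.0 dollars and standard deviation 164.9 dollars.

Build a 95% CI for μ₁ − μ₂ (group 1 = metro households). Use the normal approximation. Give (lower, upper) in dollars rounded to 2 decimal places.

(-233.26, -169.34)

Standard errors of each mean: 140.6/√206 = 9.7961 and 164.9/√160 = 13.0365.
SE(x̄₁ − x̄₂) = √(9.7961² + 13.0365²) = 16.3069 for independent samples with unequal variances.
With z* = 1.960, the margin is 1.960 × 16.3069 = 31.9615.
x̄₁ − x̄₂ = 213.7 − 415.0 = -201.3000; the interval is -201.3000 ± 31.9615 = (-233.26, -169.34).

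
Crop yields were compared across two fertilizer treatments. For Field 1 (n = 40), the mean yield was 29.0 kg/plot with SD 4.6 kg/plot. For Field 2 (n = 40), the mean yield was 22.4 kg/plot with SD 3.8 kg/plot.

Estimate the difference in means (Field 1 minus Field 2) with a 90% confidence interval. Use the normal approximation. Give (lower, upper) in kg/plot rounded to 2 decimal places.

Standard errors of each mean: 4.6/√40 = 0.7273 and 3.8/√40 = 0.6008.
SE(x̄₁ − x̄₂) = √(0.7273² + 0.6008²) = 0.9434 for independent samples with unequal variances.
With z* = 1.645, the margin is 1.645 × 0.9434 = 1.5519.
x̄₁ − x̄₂ = 29.0 − 22.4 = 6.6000; the interval is 6.6000 ± 1.5519 = (5.05, 8.15).

(5.05, 8.15)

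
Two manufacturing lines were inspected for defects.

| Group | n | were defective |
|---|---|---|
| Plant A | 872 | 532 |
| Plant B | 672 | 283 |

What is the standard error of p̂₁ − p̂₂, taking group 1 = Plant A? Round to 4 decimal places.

0.0252

Sample proportions: 532/872 = 0.6101, 283/672 = 0.4211.
Each SE is √(p̂(1−p̂)/n): √(0.6101·0.3899/872) = 0.01652 and √(0.4211·0.5789/672) = 0.01905.
SE(p̂₁ − p̂₂) = √(SE₁² + SE₂²) = √(0.0002729104 + 0.0003629025) = 0.02522, since the two samples are independent.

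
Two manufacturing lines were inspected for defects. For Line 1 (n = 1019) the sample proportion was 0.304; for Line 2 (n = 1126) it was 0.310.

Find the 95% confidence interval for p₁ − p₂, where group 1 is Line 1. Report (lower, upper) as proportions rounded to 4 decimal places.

(-0.0451, 0.0331)

SE₁ = √(p̂₁(1−p̂₁)/n₁) = √(0.3040·0.6960/1019) = 0.01441; SE₂ = √(0.3100·0.6900/1126) = 0.01378.
Independent samples: SE of the difference = √(SE₁² + SE₂²) = √(0.0002076481 + 0.0001898884) = 0.01994.
z* for 95% confidence is 1.960, so the margin of error is 1.960 × 0.01994 = 0.03908.
Point estimate p̂₁ − p̂₂ = 0.3040 − 0.3100 = -0.0060.
-0.0060 ± 0.03908 → (-0.0451, 0.0331).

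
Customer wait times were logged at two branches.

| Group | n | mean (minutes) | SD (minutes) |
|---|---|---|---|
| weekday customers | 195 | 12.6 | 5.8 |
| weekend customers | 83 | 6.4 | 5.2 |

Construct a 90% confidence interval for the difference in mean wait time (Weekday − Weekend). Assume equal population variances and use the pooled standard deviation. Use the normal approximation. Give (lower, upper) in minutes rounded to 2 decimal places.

s_p = √[((n₁−1)s₁² + (n₂−1)s₂²)/(n₁+n₂−2)] = √[(194·5.8² + 82·5.2²)/276] = 5.6284.
SE = 5.6284·√(1/195 + 1/83) = 0.7377.
With z* = 1.645, margin = 1.645 × 0.7377 = 1.2135.
x̄₁ − x̄₂ = 12.6 − 6.4 = 6.2000; interval 6.2000 ± 1.2135 = (4.99, 7.41).

(4.99, 7.41)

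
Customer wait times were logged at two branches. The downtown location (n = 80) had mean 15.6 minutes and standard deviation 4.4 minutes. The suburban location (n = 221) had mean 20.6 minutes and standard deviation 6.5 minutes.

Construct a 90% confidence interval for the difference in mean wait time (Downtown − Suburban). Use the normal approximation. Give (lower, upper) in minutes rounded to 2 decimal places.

(-6.08, -3.92)

Per-group SEs: s₁/√n₁ = 4.4/√80 = 0.4919, s₂/√n₂ = 6.5/√221 = 0.4372.
Unpooled SE of the difference: √(0.24196561 + 0.19114384) = 0.6581.
Margin of error = z* · SE = 1.645 × 0.6581 = 1.0826.
x̄₁ − x̄₂ = 15.6 − 20.6 = -5.0000.
CI: -5.0000 ± 1.0826 = (-6.08, -3.92).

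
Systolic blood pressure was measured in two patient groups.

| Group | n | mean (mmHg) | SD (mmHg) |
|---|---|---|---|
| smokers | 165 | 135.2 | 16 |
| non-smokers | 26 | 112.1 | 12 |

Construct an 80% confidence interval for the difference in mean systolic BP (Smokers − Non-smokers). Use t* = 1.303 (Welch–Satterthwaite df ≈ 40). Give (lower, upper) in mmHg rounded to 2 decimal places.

(19.63, 26.57)

SE₁ = s₁/√n₁ = 16/√165 = 1.2456; SE₂ = 12/√26 = 2.3534.
Independent samples, unequal variances: SE_diff = √(SE₁² + SE₂²) = √(1.55151936 + 5.53849156) = 2.6627.
t* = 1.303, so margin of error = 1.303 × 2.6627 = 3.4695.
Difference in means = 135.2 − 112.1 = 23.1000.
23.1000 ± 3.4695 → (19.63, 26.57).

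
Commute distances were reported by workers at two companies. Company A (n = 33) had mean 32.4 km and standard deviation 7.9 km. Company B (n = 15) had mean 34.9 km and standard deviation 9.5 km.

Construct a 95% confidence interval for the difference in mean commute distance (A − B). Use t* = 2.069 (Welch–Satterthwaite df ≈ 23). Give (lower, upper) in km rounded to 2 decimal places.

SE₁ = s₁/√n₁ = 7.9/√33 = 1.3752; SE₂ = 9.5/√15 = 2.4529.
Independent samples, unequal variances: SE_diff = √(SE₁² + SE₂²) = √(1.89117504 + 6.01671841) = 2.8121.
t* = 2.069, so margin of error = 2.069 × 2.8121 = 5.8182.
Difference in means = 32.4 − 34.9 = -2.5000.
-2.5000 ± 5.8182 → (-8.32, 3.32).

(-8.32, 3.32)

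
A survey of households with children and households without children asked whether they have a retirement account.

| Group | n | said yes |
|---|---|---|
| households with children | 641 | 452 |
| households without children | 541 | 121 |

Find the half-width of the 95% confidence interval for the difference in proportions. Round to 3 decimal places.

p̂₁ = 452/641 = 0.7051 and p̂₂ = 121/541 = 0.2237.
SE₁ = √(p̂₁(1−p̂₁)/n₁) = √(0.7051·0.2949/641) = 0.01801; SE₂ = √(0.2237·0.7763/541) = 0.01792.
Independent samples: SE of the difference = √(SE₁² + SE₂²) = √(0.0003243601 + 0.0003211264) = 0.02541.
z* for 95% confidence is 1.960, so the margin of error is 1.960 × 0.02541 = 0.04980.

0.050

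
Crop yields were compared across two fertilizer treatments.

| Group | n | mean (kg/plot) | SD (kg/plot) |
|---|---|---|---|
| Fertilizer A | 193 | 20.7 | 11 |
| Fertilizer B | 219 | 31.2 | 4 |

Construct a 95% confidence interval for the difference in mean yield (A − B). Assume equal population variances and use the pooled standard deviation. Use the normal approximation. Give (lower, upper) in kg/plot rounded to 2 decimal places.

(-12.06, -8.94)

Pooled variance s_p² = [192·11² + 218·4²] / (193+219−2) = 65.1707, so s_p = 8.0728.
SE_diff = s_p·√(1/n₁ + 1/n₂) = 8.0728·√(1/193 + 1/219) = 0.7970.
z* = 1.960; margin = 1.960 × 0.7970 = 1.5621.
Difference = 20.7 − 31.2 = -10.5000.
-10.5000 ± 1.5621 → (-12.06, -8.94).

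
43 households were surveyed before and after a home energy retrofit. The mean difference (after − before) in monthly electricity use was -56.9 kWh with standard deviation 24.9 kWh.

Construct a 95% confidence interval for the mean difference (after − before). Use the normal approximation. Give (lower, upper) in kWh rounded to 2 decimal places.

(-64.34, -49.46)

Paired design: SE = s_d/√n = 24.9/√43 = 3.7972.
z* = 1.960; margin of error = 1.960 × 3.7972 = 7.4425.
-56.9 ± 7.4425 → (-64.34, -49.46).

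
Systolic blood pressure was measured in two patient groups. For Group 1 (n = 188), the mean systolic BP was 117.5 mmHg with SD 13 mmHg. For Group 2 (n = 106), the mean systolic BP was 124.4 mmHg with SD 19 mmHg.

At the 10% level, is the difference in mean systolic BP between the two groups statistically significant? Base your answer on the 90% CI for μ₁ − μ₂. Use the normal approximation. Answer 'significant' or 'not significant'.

Standard errors of each mean: 13/√188 = 0.9481 and 19/√106 = 1.8454.
SE(x̄₁ − x̄₂) = √(0.9481² + 1.8454²) = 2.0747 for independent samples with unequal variances.
With z* = 1.645, the margin is 1.645 × 2.0747 = 3.4129.
x̄₁ − x̄₂ = 117.5 − 124.4 = -6.9000; the interval is -6.9000 ± 3.4129 = (-10.3129, -3.4871).
The interval (-10.3129, -3.4871) does not contain 0, so the difference is significant.

significant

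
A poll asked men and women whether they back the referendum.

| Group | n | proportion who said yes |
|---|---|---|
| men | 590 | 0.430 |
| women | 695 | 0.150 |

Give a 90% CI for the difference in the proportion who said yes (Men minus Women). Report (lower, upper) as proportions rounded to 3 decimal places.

SE₁ = √(p̂₁(1−p̂₁)/n₁) = √(0.4300·0.5700/590) = 0.02038; SE₂ = √(0.1500·0.8500/695) = 0.01354.
Independent samples: SE of the difference = √(SE₁² + SE₂²) = √(0.0004153444 + 0.0001833316) = 0.02447.
z* for 90% confidence is 1.645, so the margin of error is 1.645 × 0.02447 = 0.04025.
Point estimate p̂₁ − p̂₂ = 0.4300 − 0.1500 = 0.2800.
0.2800 ± 0.04025 → (0.240, 0.320).

(0.240, 0.320)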